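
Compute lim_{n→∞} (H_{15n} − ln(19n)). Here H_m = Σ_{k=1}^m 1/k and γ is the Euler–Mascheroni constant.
lim = ln(15/19) + γ

By Euler-Maclaurin, H_m = ln m + γ + O(1/m). So
  H_{15n} − ln(19n) = ln(15n) + γ − ln(19n) + O(1/n)
                       = ln(15/19) + γ + O(1/n).
Hence the limit is ln(15/19) + γ.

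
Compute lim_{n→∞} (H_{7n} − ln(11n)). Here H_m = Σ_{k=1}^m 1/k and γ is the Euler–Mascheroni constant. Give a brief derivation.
lim = ln(7/11) + γ

By Euler-Maclaurin, H_m = ln m + γ + O(1/m). So
  H_{7n} − ln(11n) = ln(7n) + γ − ln(11n) + O(1/n)
                       = ln(7/11) + γ + O(1/n).
Hence the limit is ln(7/11) + γ.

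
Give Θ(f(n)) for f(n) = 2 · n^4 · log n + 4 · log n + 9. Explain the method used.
f(n) ∈ Θ(n^4 · log n)

Compare the terms by growth order. For large n, n^a · (log n)^b dominates n^a' · (log n)^b' iff a > a', or (a = a' and b > b'). Ranking the 3 terms shows the dominant one is 2 · n^4 · log n. Hence f(n) ∈ Θ(n^4 · log n).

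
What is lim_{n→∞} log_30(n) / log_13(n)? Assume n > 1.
lim = ln(13) / ln(30) = log_30(13)

Change of base: log_30(n) = ln n / ln 30 and log_13(n) = ln n / ln 13. The ratio is (ln n / ln 30) · (ln 13 / ln n) = ln 13 / ln 30, a constant independent of n. So the limit is ln 13 / ln 30 = log_30(13).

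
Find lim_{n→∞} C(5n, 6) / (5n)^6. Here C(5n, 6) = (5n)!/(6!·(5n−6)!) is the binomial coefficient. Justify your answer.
lim = 1/6! = 1/720

With N = 5n → ∞: C(N, 6) / N^6 = [N(N−1)…(N−5)] / (6! · N^6) = (1/6!) · 1 · (1 − 1/(5n)) · … · (1 − 5/(5n)). Each factor → 1 as N → ∞, so the limit is 1/6! = 1/720.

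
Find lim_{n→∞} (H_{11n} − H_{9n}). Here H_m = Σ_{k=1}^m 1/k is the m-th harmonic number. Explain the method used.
lim = ln(11/9)

Euler-Maclaurin gives H_m = ln m + γ + 1/(2m) + O(1/m^2). The γ and O(1/m) terms cancel in the difference:
  H_{11n} − H_{9n} = ln(11n) − ln(9n) + O(1/n) = ln(11/9) + O(1/n).
Hence the limit is ln(11/9).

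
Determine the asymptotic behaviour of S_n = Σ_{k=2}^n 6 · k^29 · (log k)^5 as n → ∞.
S_n ~ n^30 · (log n)^5 / 5

By integral comparison, S_n = ∫_1^n 6 · x^29 · (log x)^5 dx + O(n^29 · (log n)^5). For the integral, the leading term of ∫_1^n x^29 (log x)^5 dx is n^30/30 · (log n)^5 (by repeated integration by parts; each step lowers the log-exponent and produces a relatively O(1/log n) correction). Hence S_n ~ n^30 · (log n)^5 / 5.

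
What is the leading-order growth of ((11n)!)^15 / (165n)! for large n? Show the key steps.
((11n)!)^15/(165n)! ~ ((2π·11n)^(14/2) / sqrt(15)) · 15^(−15·11n)  →  0

Write N = 11n. Stirling: N! ~ sqrt(2π N)(N/e)^N and (15N)! ~ sqrt(2π·15N)·(15N/e)^(15N).
  (N!)^15/(15N)! ~ (2π N)^(15/2) (N/e)^(15N) / [sqrt(2π·15N) (15N/e)^(15N)]
     = (2π N)^(15/2) / sqrt(2π·15N) · (N/(15N))^(15N)
     = (2π N)^((15−1)/2) / sqrt(15) · 15^(−15N).
Since 15^15 > 1, the factor 15^(−15N) decays exponentially, so the ratio → 0. Substituting N = 11n gives the stated form.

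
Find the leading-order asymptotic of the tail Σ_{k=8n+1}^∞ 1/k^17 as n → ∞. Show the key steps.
Σ_{k>8n} 1/k^17 ~ 1/(16 · (8n)^16)

Compare to the integral: ∫_{8n}^∞ x^(−17) dx = [−x^(−16)/16]_{8n}^∞ = 1/((17−1)·(8n)^16). Euler-Maclaurin then gives
  Σ_{k>8n} 1/k^17 = ∫_{8n}^∞ dx/x^17 − 1/(2·(8n)^17) + O(1/(8n)^18).
(Equivalently this is ζ(17) − Σ_{k≤8n} 1/k^17.)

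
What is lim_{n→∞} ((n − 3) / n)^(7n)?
lim = e^(−21)

Rewrite as (1 − 3/n)^(7n). By the standard limit (1 + x/n)^n → e^x, we have (1 − 3/n)^n → e^(−3), and raising to the 7th power gives e^(−21).
More precisely, ln[(1 − 3/n)^(7n)] = 7n · ln(1 − 3/n) = 7n · (-3/n + O(1/n^2)) = -21 + O(1/n) → -21.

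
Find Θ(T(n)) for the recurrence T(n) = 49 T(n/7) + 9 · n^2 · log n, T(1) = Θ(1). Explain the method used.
T(n) = Θ(n^2 · (log n)^2)

Here log_7 49 = 2 and f(n) = 9 · n^2 · log n = Θ(n^(log_7 49) · (log n)^1). This is the extended Case 2 of the master theorem (f matches the critical exponent up to log factors), giving T(n) = Θ(n^(log_7 49) · (log n)^(1+1)) = Θ(n^2 · (log n)^2).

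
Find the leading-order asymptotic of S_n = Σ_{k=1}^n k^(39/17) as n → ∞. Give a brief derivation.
S_n ~ (17/56) · n^(56/17)

Integral comparison: Σ_{k=1}^n k^(39/17) = ∫_0^n x^(39/17) dx + O(n^(39/17)). The integral is n^(1 + 39/17) / (1 + 39/17) = n^((39+17)/17) / ((39+17)/17) = (17/56) · n^(56/17).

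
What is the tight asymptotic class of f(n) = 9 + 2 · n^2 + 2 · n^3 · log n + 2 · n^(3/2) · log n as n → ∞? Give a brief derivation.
f(n) ∈ Θ(n^3 · log n)

Compare the terms by growth order. For large n, n^a · (log n)^b dominates n^a' · (log n)^b' iff a > a', or (a = a' and b > b'). Ranking the 4 terms shows the dominant one is 2 · n^3 · log n. Hence f(n) ∈ Θ(n^3 · log n).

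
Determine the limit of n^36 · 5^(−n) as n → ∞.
lim = 0

Exponentials with base > 1 dominate every fixed polynomial: for any fixed c, n^c / 5^n → 0 as n → ∞ (e.g. by the ratio test, or by writing 5^n = e^(n ln 5) and noting e^(n ln 5) / n^c → ∞). Hence n^36 · 5^(−n) = n^36 / 5^n → 0.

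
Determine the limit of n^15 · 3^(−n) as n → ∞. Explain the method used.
lim = 0

Exponentials with base > 1 dominate every fixed polynomial: for any fixed c, n^c / 3^n → 0 as n → ∞ (e.g. by the ratio test, or by writing 3^n = e^(n ln 3) and noting e^(n ln 3) / n^c → ∞). Hence n^15 · 3^(−n) = n^15 / 3^n → 0.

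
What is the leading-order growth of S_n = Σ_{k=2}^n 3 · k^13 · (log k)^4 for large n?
S_n ~ 3 · n^14 · (log n)^4 / 14

By integral comparison, S_n = ∫_1^n 3 · x^13 · (log x)^4 dx + O(n^13 · (log n)^4). For the integral, the leading term of ∫_1^n x^13 (log x)^4 dx is n^14/14 · (log n)^4 (by repeated integration by parts; each step lowers the log-exponent and produces a relatively O(1/log n) correction). Hence S_n ~ 3 · n^14 · (log n)^4 / 14.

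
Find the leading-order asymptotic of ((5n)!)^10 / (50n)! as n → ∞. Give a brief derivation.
((5n)!)^10/(50n)! ~ ((2π·5n)^(9/2) / sqrt(10)) · 10^(−10·5n)  →  0

Write N = 5n. Stirling: N! ~ sqrt(2π N)(N/e)^N and (10N)! ~ sqrt(2π·10N)·(10N/e)^(10N).
  (N!)^10/(10N)! ~ (2π N)^(10/2) (N/e)^(10N) / [sqrt(2π·10N) (10N/e)^(10N)]
     = (2π N)^(10/2) / sqrt(2π·10N) · (N/(10N))^(10N)
     = (2π N)^((10−1)/2) / sqrt(10) · 10^(−10N).
Since 10^10 > 1, the factor 10^(−10N) decays exponentially, so the ratio → 0. Substituting N = 5n gives the stated form.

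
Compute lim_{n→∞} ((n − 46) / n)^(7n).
lim = e^(−322)

Rewrite as (1 − 46/n)^(7n). By the standard limit (1 + x/n)^n → e^x, we have (1 − 46/n)^n → e^(−46), and raising to the 7th power gives e^(−322).
More precisely, ln[(1 − 46/n)^(7n)] = 7n · ln(1 − 46/n) = 7n · (-46/n + O(1/n^2)) = -322 + O(1/n) → -322.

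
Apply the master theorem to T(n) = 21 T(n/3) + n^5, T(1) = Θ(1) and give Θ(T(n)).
T(n) = Θ(n^5)

log_3 21 ≈ 2.771. f(n) = n^5 dominates n^(log_3 21) since 5 > 2.771, and the regularity condition a·f(n/b) = 21·(n/3)^5 = (21/243)·n^5 ≤ c·f(n) holds with c = 21/243 ≈ 0.0864 < 1. So this is Case 3: T(n) = Θ(f(n)) = Θ(n^5).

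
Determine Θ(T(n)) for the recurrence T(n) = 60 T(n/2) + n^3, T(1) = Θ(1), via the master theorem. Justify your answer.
T(n) = Θ(n^(log_2 60))

Master theorem: compare f(n) = n^3 to n^(log_2 60) where log_2 60 ≈ 5.907. Since 3 < log_2 60, we have f(n) = O(n^(log_2 60 − ε)) for some ε > 0 — Case 1. Hence T(n) = Θ(n^(log_2 60)).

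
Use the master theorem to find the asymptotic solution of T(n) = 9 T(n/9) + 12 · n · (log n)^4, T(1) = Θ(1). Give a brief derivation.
T(n) = Θ(n · (log n)^5)

Here log_9 9 = 1 and f(n) = 12 · n · (log n)^4 = Θ(n^(log_9 9) · (log n)^4). This is the extended Case 2 of the master theorem (f matches the critical exponent up to log factors), giving T(n) = Θ(n^(log_9 9) · (log n)^(4+1)) = Θ(n · (log n)^5).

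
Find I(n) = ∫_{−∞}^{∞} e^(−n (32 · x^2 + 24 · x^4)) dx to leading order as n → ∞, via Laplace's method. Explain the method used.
I(n) ~ sqrt(π/(32n))

φ(x) = 32 · x^2 + 24 · x^4 has its unique global minimum at x* = 0 (since φ'(x) = 64x + 96x^3 = 0 only at x = 0 for real x with both coefficients positive, and φ → ∞ as |x| → ∞). At x* = 0, φ(0) = 0 and φ''(0) = 64. Laplace's method then gives
  I(n) ~ sqrt(2π / (n · φ''(0))) · e^(−n φ(0)) = sqrt(2π / (64n)) = sqrt(π/(32n)).
The 24 · x^4 term contributes only at subleading order (an O(1/n) relative correction).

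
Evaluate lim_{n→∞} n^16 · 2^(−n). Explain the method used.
lim = 0

Exponentials with base > 1 dominate every fixed polynomial: for any fixed c, n^c / 2^n → 0 as n → ∞ (e.g. by the ratio test, or by writing 2^n = e^(n ln 2) and noting e^(n ln 2) / n^c → ∞). Hence n^16 · 2^(−n) = n^16 / 2^n → 0.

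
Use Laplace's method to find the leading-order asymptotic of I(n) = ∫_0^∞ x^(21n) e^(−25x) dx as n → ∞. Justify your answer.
I(n) ~ (sqrt(2π·21n) / 25) · (21n/(25e))^(21n)

Write the integrand as exp(21n ln x − 25x) and set f(x) = 21n ln x − 25x. Then f'(x) = 21n/x − 25 = 0 at x* = 21n/25, and f''(x*) = −21n/x*^2 = −25^2/(21n). Laplace's method (interior maximum) gives
  I(n) ~ e^(f(x*)) · sqrt(2π / |f''(x*)|)
        = exp(21n ln(21n/25) − 21n) · sqrt(2π · 21n / 25^2)
        = (21n/25)^(21n) e^(−21n) · sqrt(2π·21n) / 25
        = (sqrt(2π·21n) / 25) · (21n/(25e))^(21n).
This matches Γ(21n+1)/25^(21n+1) with Stirling applied to Γ.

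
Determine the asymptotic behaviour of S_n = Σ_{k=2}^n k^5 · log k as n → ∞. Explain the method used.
S_n ~ n^6 log n / 6 − n^6 / 36

By integral comparison, S_n = ∫_1^n x^5 · log x dx + O(n^5 · log n). For the integral, ∫ x^5 log x dx = n^6 log n / 6 − n^6/36 (integration by parts). Hence S_n ~ n^6 log n / 6 − n^6 / 36.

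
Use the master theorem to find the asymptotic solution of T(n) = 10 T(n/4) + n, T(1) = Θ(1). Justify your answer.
T(n) = Θ(n^(log_4 10))

Master theorem: compare f(n) = n to n^(log_4 10) where log_4 10 ≈ 1.661. Since 1 < log_4 10, we have f(n) = O(n^(log_4 10 − ε)) for some ε > 0 — Case 1. Hence T(n) = Θ(n^(log_4 10)).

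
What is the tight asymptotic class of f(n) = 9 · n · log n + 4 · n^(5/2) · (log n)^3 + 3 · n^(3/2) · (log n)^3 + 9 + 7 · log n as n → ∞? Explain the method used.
f(n) ∈ Θ(n^(5/2) · (log n)^3)

Compare the terms by growth order. For large n, n^a · (log n)^b dominates n^a' · (log n)^b' iff a > a', or (a = a' and b > b'). Ranking the 5 terms shows the dominant one is 4 · n^(5/2) · (log n)^3. Hence f(n) ∈ Θ(n^(5/2) · (log n)^3).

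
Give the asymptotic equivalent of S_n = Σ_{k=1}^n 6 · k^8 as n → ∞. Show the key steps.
S_n ~ 2 · n^9 / 3

By integral comparison (Euler-Maclaurin), Σ_{k=1}^n 6 · k^8 = 6 · ∫_0^n x^8 dx + O(n^8) = 6 · n^9/9 = 2 · n^9 / 3 + O(n^8). (Equivalently, Faulhaber's formula gives the same leading term.)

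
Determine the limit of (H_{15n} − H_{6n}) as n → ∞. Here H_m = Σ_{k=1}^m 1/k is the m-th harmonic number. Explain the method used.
lim = ln(15/6) = ln(5/2)

Euler-Maclaurin gives H_m = ln m + γ + 1/(2m) + O(1/m^2). The γ and O(1/m) terms cancel in the difference:
  H_{15n} − H_{6n} = ln(15n) − ln(6n) + O(1/n) = ln(15/6) + O(1/n).
Hence the limit is ln(15/6) = ln(5/2).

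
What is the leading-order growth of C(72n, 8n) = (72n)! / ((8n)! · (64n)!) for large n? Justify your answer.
C(72n, 8n) ~ (387420489/16777216)^(8n) · sqrt(9/(16π·8n))

Write N = 8n. Apply Stirling to each factorial:
  (9N)! ~ sqrt(2π·9N) · (9N/e)^(9N),
  N! ~ sqrt(2π N) · (N/e)^N,
  (8N)! ~ sqrt(2π·8N) · (8N/e)^(8N).
The exponential factors combine to (9N)^(9N) / (N^N · (8N)^(8N)) = 9^(9N)/8^(8N) = (9^9/8^8)^N = (387420489/16777216)^N.
The square-root prefactors combine to sqrt(2π·9N) / (sqrt(2π N)·sqrt(2π·8N)) = sqrt(9 / (2π·8·N)) = sqrt(9/(16π·8n)).
Substituting N = 8n: C(72n, 8n) ~ (387420489/16777216)^(8n) · sqrt(9/(16π·8n)).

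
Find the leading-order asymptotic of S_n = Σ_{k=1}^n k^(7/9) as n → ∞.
S_n ~ (9/16) · n^(16/9)

Integral comparison: Σ_{k=1}^n k^(7/9) = ∫_0^n x^(7/9) dx + O(n^(7/9)). The integral is n^(1 + 7/9) / (1 + 7/9) = n^((7+9)/9) / ((7+9)/9) = (9/16) · n^(16/9).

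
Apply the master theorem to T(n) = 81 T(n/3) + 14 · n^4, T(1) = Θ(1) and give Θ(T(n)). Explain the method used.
T(n) = Θ(n^4 log n)

log_3 81 = 4, and f(n) = 14 · n^4 = Θ(n^(log_3 81)). This is Case 2 of the master theorem: T(n) = Θ(f(n) · log n) = Θ(n^4 log n).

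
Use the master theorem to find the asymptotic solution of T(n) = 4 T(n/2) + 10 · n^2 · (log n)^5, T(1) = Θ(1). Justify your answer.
T(n) = Θ(n^2 · (log n)^6)

Here log_2 4 = 2 and f(n) = 10 · n^2 · (log n)^5 = Θ(n^(log_2 4) · (log n)^5). This is the extended Case 2 of the master theorem (f matches the critical exponent up to log factors), giving T(n) = Θ(n^(log_2 4) · (log n)^(5+1)) = Θ(n^2 · (log n)^6).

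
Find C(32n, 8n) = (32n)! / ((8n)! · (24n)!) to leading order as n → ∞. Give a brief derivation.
C(32n, 8n) ~ (256/27)^(8n) · sqrt(2/(3π·8n))

Write N = 8n. Apply Stirling to each factorial:
  (4N)! ~ sqrt(2π·4N) · (4N/e)^(4N),
  N! ~ sqrt(2π N) · (N/e)^N,
  (3N)! ~ sqrt(2π·3N) · (3N/e)^(3N).
The exponential factors combine to (4N)^(4N) / (N^N · (3N)^(3N)) = 4^(4N)/3^(3N) = (4^4/3^3)^N = (256/27)^N.
The square-root prefactors combine to sqrt(2π·4N) / (sqrt(2π N)·sqrt(2π·3N)) = sqrt(4 / (2π·3·N)) = sqrt(2/(3π·8n)).
Substituting N = 8n: C(32n, 8n) ~ (256/27)^(8n) · sqrt(2/(3π·8n)).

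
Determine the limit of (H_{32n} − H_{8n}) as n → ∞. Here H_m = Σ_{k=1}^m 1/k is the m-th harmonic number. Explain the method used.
lim = ln(32/8) = ln 4

Euler-Maclaurin gives H_m = ln m + γ + 1/(2m) + O(1/m^2). The γ and O(1/m) terms cancel in the difference:
  H_{32n} − H_{8n} = ln(32n) − ln(8n) + O(1/n) = ln(32/8) + O(1/n).
Hence the limit is ln(32/8) = ln 4.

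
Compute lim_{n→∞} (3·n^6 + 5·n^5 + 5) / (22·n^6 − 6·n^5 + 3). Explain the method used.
lim = 3/22

For large n the leading n^6 terms dominate both numerator and denominator. Dividing top and bottom by n^6, every other term tends to 0, leaving 3/22.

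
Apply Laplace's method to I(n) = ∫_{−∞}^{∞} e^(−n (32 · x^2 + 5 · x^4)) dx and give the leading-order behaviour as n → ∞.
I(n) ~ sqrt(π/(32n))

φ(x) = 32 · x^2 + 5 · x^4 has its unique global minimum at x* = 0 (since φ'(x) = 64x + 20x^3 = 0 only at x = 0 for real x with both coefficients positive, and φ → ∞ as |x| → ∞). At x* = 0, φ(0) = 0 and φ''(0) = 64. Laplace's method then gives
  I(n) ~ sqrt(2π / (n · φ''(0))) · e^(−n φ(0)) = sqrt(2π / (64n)) = sqrt(π/(32n)).
The 5 · x^4 term contributes only at subleading order (an O(1/n) relative correction).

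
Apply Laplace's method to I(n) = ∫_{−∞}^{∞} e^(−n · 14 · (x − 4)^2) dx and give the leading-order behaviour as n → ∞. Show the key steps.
I(n) = sqrt(π/(14n))

Here φ(x) = 14 · (x − 4)^2 has its unique minimum at x* = 4 with φ(x*) = 0 and φ''(x*) = 28. Laplace's method gives
  I(n) ~ e^(−n φ(x*)) · sqrt(2π / (n · φ''(x*))) = sqrt(2π / (28n)) = sqrt(π/(14n)).
This is exact: substituting u = (x − 4)·sqrt(14n) gives I(n) = (1/sqrt(14n)) ∫_{−∞}^{∞} e^(−u^2) du = sqrt(π/(14n)).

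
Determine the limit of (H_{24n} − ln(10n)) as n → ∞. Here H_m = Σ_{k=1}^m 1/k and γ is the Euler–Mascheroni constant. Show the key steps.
lim = ln(12/5) + γ

By Euler-Maclaurin, H_m = ln m + γ + O(1/m). So
  H_{24n} − ln(10n) = ln(24n) + γ − ln(10n) + O(1/n)
                       = ln(24/10) + γ + O(1/n).
Hence the limit is ln(24/10) + γ (= ln(12/5)).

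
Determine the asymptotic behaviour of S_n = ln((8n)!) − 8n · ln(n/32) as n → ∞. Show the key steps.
S_n ~ 8n · (ln 256 − 1) + O(ln n)

Stirling: ln((8n)!) = 8n ln(8n) − 8n + O(ln n).
  S_n = 8n ln(8n) − 8n − 8n ln(n/32) + O(ln n)
      = 8n ln(8n) − 8n ln n + 8n ln 32 − 8n + O(ln n)
      = 8n ln 8 + 8n ln 32 − 8n + O(ln n)
      = 8n (ln 256 − 1) + O(ln n).
Numerically ln(256) − 1 ≈ 4.5452.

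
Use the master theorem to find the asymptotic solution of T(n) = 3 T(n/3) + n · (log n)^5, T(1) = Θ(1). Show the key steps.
T(n) = Θ(n · (log n)^6)

Here log_3 3 = 1 and f(n) = n · (log n)^5 = Θ(n^(log_3 3) · (log n)^5). This is the extended Case 2 of the master theorem (f matches the critical exponent up to log factors), giving T(n) = Θ(n^(log_3 3) · (log n)^(5+1)) = Θ(n · (log n)^6).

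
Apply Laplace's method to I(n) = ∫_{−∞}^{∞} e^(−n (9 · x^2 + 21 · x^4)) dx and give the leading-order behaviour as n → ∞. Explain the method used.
I(n) ~ sqrt(π/(9n))

φ(x) = 9 · x^2 + 21 · x^4 has its unique global minimum at x* = 0 (since φ'(x) = 18x + 84x^3 = 0 only at x = 0 for real x with both coefficients positive, and φ → ∞ as |x| → ∞). At x* = 0, φ(0) = 0 and φ''(0) = 18. Laplace's method then gives
  I(n) ~ sqrt(2π / (n · φ''(0))) · e^(−n φ(0)) = sqrt(2π / (18n)) = sqrt(π/(9n)).
The 21 · x^4 term contributes only at subleading order (an O(1/n) relative correction).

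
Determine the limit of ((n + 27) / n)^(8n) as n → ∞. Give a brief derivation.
lim = e^216

Rewrite as (1 + 27/n)^(8n). By the standard limit (1 + x/n)^n → e^x, we have (1 + 27/n)^n → e^27, and raising to the 8th power gives e^216.
More precisely, ln[(1 + 27/n)^(8n)] = 8n · ln(1 + 27/n) = 8n · (27/n + O(1/n^2)) = 216 + O(1/n) → 216.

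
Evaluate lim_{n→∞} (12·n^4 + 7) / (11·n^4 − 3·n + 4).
lim = 12/11

For large n the leading n^4 terms dominate both numerator and denominator. Dividing top and bottom by n^4, every other term tends to 0, leaving 12/11.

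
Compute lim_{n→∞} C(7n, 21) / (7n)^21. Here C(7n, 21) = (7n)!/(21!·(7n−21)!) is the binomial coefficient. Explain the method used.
lim = 1/21! = 1/51090942171709440000

With N = 7n → ∞: C(N, 21) / N^21 = [N(N−1)…(N−20)] / (21! · N^21) = (1/21!) · 1 · (1 − 1/(7n)) · … · (1 − 20/(7n)). Each factor → 1 as N → ∞, so the limit is 1/21! = 1/51090942171709440000.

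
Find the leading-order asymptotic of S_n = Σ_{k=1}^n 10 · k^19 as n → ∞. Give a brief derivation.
S_n ~ n^20 / 2

By integral comparison (Euler-Maclaurin), Σ_{k=1}^n 10 · k^19 = 10 · ∫_0^n x^19 dx + O(n^19) = 10 · n^20/20 = n^20 / 2 + O(n^19). (Equivalently, Faulhaber's formula gives the same leading term.)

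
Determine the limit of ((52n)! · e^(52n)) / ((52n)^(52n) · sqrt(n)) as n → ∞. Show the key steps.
lim = sqrt(2π·52)

Stirling: (52n)! ~ sqrt(2π·52n) · (52n/e)^(52n). Hence
  (52n)! · e^(52n) / (52n)^(52n) ~ sqrt(2π·52n).
Dividing by sqrt(n): sqrt(2π·52n) / sqrt(n) = sqrt(2π·52) · n^((1−1)/2), so the limit is sqrt(2π·52).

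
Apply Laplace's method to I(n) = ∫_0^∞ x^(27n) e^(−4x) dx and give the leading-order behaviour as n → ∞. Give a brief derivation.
I(n) ~ (sqrt(2π·27n) / 4) · (27n/(4e))^(27n)

Write the integrand as exp(27n ln x − 4x) and set f(x) = 27n ln x − 4x. Then f'(x) = 27n/x − 4 = 0 at x* = 27n/4, and f''(x*) = −27n/x*^2 = −4^2/(27n). Laplace's method (interior maximum) gives
  I(n) ~ e^(f(x*)) · sqrt(2π / |f''(x*)|)
        = exp(27n ln(27n/4) − 27n) · sqrt(2π · 27n / 4^2)
        = (27n/4)^(27n) e^(−27n) · sqrt(2π·27n) / 4
        = (sqrt(2π·27n) / 4) · (27n/(4e))^(27n).
This matches Γ(27n+1)/4^(27n+1) with Stirling applied to Γ.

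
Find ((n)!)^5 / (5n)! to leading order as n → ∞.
((n)!)^5/(5n)! ~ ((2π·n)^(4/2) / sqrt(5)) · 5^(−5·n)  →  0

Write N = n. Stirling: N! ~ sqrt(2π N)(N/e)^N and (5N)! ~ sqrt(2π·5N)·(5N/e)^(5N).
  (N!)^5/(5N)! ~ (2π N)^(5/2) (N/e)^(5N) / [sqrt(2π·5N) (5N/e)^(5N)]
     = (2π N)^(5/2) / sqrt(2π·5N) · (N/(5N))^(5N)
     = (2π N)^((5−1)/2) / sqrt(5) · 5^(−5N).
Since 5^5 > 1, the factor 5^(−5N) decays exponentially, so the ratio → 0. Substituting N = n gives the stated form.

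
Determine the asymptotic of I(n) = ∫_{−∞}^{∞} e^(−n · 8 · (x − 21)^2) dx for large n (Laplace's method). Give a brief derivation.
I(n) = sqrt(π/(8n))

Here φ(x) = 8 · (x − 21)^2 has its unique minimum at x* = 21 with φ(x*) = 0 and φ''(x*) = 16. Laplace's method gives
  I(n) ~ e^(−n φ(x*)) · sqrt(2π / (n · φ''(x*))) = sqrt(2π / (16n)) = sqrt(π/(8n)).
This is exact: substituting u = (x − 21)·sqrt(8n) gives I(n) = (1/sqrt(8n)) ∫_{−∞}^{∞} e^(−u^2) du = sqrt(π/(8n)).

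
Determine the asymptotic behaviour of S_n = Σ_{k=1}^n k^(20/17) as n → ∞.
S_n ~ (17/37) · n^(37/17)

Integral comparison: Σ_{k=1}^n k^(20/17) = ∫_0^n x^(20/17) dx + O(n^(20/17)). The integral is n^(1 + 20/17) / (1 + 20/17) = n^((20+17)/17) / ((20+17)/17) = (17/37) · n^(37/17).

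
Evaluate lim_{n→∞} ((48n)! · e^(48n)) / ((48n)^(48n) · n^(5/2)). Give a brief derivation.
lim = 0

Stirling: (48n)! ~ sqrt(2π·48n) · (48n/e)^(48n). Hence
  (48n)! · e^(48n) / (48n)^(48n) ~ sqrt(2π·48n).
Dividing by n^(5/2): sqrt(2π·48n) / n^(5/2) = sqrt(2π·48) · n^((1−5)/2), so the expression behaves like sqrt(2π·48) · n^((1−5)/2) → 0.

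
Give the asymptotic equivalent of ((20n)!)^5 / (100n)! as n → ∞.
((20n)!)^5/(100n)! ~ ((2π·20n)^(4/2) / sqrt(5)) · 5^(−5·20n)  →  0

Write N = 20n. Stirling: N! ~ sqrt(2π N)(N/e)^N and (5N)! ~ sqrt(2π·5N)·(5N/e)^(5N).
  (N!)^5/(5N)! ~ (2π N)^(5/2) (N/e)^(5N) / [sqrt(2π·5N) (5N/e)^(5N)]
     = (2π N)^(5/2) / sqrt(2π·5N) · (N/(5N))^(5N)
     = (2π N)^((5−1)/2) / sqrt(5) · 5^(−5N).
Since 5^5 > 1, the factor 5^(−5N) decays exponentially, so the ratio → 0. Substituting N = 20n gives the stated form.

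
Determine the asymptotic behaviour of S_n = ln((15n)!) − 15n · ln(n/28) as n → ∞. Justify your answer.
S_n ~ 15n · (ln 420 − 1) + O(ln n)

Stirling: ln((15n)!) = 15n ln(15n) − 15n + O(ln n).
  S_n = 15n ln(15n) − 15n − 15n ln(n/28) + O(ln n)
      = 15n ln(15n) − 15n ln n + 15n ln 28 − 15n + O(ln n)
      = 15n ln 15 + 15n ln 28 − 15n + O(ln n)
      = 15n (ln 420 − 1) + O(ln n).
Numerically ln(420) − 1 ≈ 5.0403.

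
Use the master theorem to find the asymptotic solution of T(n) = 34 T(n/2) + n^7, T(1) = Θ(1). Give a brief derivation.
T(n) = Θ(n^7)

log_2 34 ≈ 5.087. f(n) = n^7 dominates n^(log_2 34) since 7 > 5.087, and the regularity condition a·f(n/b) = 34·(n/2)^7 = (34/128)·n^7 ≤ c·f(n) holds with c = 34/128 ≈ 0.266 < 1. So this is Case 3: T(n) = Θ(f(n)) = Θ(n^7).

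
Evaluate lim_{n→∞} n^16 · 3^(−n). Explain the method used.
lim = 0

Exponentials with base > 1 dominate every fixed polynomial: for any fixed c, n^c / 3^n → 0 as n → ∞ (e.g. by the ratio test, or by writing 3^n = e^(n ln 3) and noting e^(n ln 3) / n^c → ∞). Hence n^16 · 3^(−n) = n^16 / 3^n → 0.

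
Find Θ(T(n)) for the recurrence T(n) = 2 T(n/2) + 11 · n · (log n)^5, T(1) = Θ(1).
T(n) = Θ(n · (log n)^6)

Here log_2 2 = 1 and f(n) = 11 · n · (log n)^5 = Θ(n^(log_2 2) · (log n)^5). This is the extended Case 2 of the master theorem (f matches the critical exponent up to log factors), giving T(n) = Θ(n^(log_2 2) · (log n)^(5+1)) = Θ(n · (log n)^6).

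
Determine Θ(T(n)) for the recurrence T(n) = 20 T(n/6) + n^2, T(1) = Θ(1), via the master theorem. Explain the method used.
T(n) = Θ(n^2)

log_6 20 ≈ 1.672. f(n) = n^2 dominates n^(log_6 20) since 2 > 1.672, and the regularity condition a·f(n/b) = 20·(n/6)^2 = (20/36)·n^2 ≤ c·f(n) holds with c = 20/36 ≈ 0.556 < 1. So this is Case 3: T(n) = Θ(f(n)) = Θ(n^2).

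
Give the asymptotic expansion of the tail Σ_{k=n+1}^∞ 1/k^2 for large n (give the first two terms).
Σ_{k>n} 1/k^2 = 1/(1 · n) − 1/(2 · n^2) + O(1/n^3)

Compare to the integral: ∫_{n}^∞ x^(−2) dx = [−x^(−1)/1]_{n}^∞ = 1/((2−1)·n). The Euler-Maclaurin correction adds −f(n)/2 = −1/(2·n^2). Euler-Maclaurin then gives
  Σ_{k>n} 1/k^2 = ∫_{n}^∞ dx/x^2 − 1/(2·n^2) + O(1/n^3).
(Equivalently this is ζ(2) − Σ_{k≤n} 1/k^2.)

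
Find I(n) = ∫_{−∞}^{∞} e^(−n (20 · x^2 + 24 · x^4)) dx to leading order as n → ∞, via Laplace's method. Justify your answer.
I(n) ~ sqrt(π/(20n))

φ(x) = 20 · x^2 + 24 · x^4 has its unique global minimum at x* = 0 (since φ'(x) = 40x + 96x^3 = 0 only at x = 0 for real x with both coefficients positive, and φ → ∞ as |x| → ∞). At x* = 0, φ(0) = 0 and φ''(0) = 40. Laplace's method then gives
  I(n) ~ sqrt(2π / (n · φ''(0))) · e^(−n φ(0)) = sqrt(2π / (40n)) = sqrt(π/(20n)).
The 24 · x^4 term contributes only at subleading order (an O(1/n) relative correction).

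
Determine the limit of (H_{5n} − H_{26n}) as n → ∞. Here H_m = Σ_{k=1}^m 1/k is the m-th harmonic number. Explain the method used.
lim = ln(5/26)

Euler-Maclaurin gives H_m = ln m + γ + 1/(2m) + O(1/m^2). The γ and O(1/m) terms cancel in the difference:
  H_{5n} − H_{26n} = ln(5n) − ln(26n) + O(1/n) = ln(5/26) + O(1/n).
Hence the limit is ln(5/26).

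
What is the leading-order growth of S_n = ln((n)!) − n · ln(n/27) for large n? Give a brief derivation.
S_n ~ n · (ln 27 − 1) + O(ln n)

Stirling: ln((n)!) = n ln(n) − n + O(ln n).
  S_n = n ln(n) − n − n ln(n/27) + O(ln n)
      = n ln(n) − n ln n + n ln 27 − n + O(ln n)
      = n ln 27 − n + O(ln n)
      = n (ln 27 − 1) + O(ln n).
Numerically ln(27) − 1 ≈ 2.2958.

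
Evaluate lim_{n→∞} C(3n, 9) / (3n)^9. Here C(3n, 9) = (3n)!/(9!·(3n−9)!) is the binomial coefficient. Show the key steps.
lim = 1/9! = 1/362880

With N = 3n → ∞: C(N, 9) / N^9 = [N(N−1)…(N−8)] / (9! · N^9) = (1/9!) · 1 · (1 − 1/(3n)) · … · (1 − 8/(3n)). Each factor → 1 as N → ∞, so the limit is 1/9! = 1/362880.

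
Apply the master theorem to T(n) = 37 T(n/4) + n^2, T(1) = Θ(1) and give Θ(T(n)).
T(n) = Θ(n^(log_4 37))

Master theorem: compare f(n) = n^2 to n^(log_4 37) where log_4 37 ≈ 2.605. Since 2 < log_4 37, we have f(n) = O(n^(log_4 37 − ε)) for some ε > 0 — Case 1. Hence T(n) = Θ(n^(log_4 37)).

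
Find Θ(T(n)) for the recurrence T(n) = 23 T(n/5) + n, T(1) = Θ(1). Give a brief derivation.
T(n) = Θ(n^(log_5 23))

Master theorem: compare f(n) = n to n^(log_5 23) where log_5 23 ≈ 1.948. Since 1 < log_5 23, we have f(n) = O(n^(log_5 23 − ε)) for some ε > 0 — Case 1. Hence T(n) = Θ(n^(log_5 23)).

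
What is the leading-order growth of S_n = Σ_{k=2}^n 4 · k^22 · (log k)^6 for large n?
S_n ~ 4 · n^23 · (log n)^6 / 23

By integral comparison, S_n = ∫_1^n 4 · x^22 · (log x)^6 dx + O(n^22 · (log n)^6). For the integral, the leading term of ∫_1^n x^22 (log x)^6 dx is n^23/23 · (log n)^6 (by repeated integration by parts; each step lowers the log-exponent and produces a relatively O(1/log n) correction). Hence S_n ~ 4 · n^23 · (log n)^6 / 23.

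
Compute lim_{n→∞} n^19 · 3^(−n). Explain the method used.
lim = 0

Exponentials with base > 1 dominate every fixed polynomial: for any fixed c, n^c / 3^n → 0 as n → ∞ (e.g. by the ratio test, or by writing 3^n = e^(n ln 3) and noting e^(n ln 3) / n^c → ∞). Hence n^19 · 3^(−n) = n^19 / 3^n → 0.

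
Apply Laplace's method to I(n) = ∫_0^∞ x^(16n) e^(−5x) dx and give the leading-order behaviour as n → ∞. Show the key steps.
I(n) ~ (sqrt(2π·16n) / 5) · (16n/(5e))^(16n)

Write the integrand as exp(16n ln x − 5x) and set f(x) = 16n ln x − 5x. Then f'(x) = 16n/x − 5 = 0 at x* = 16n/5, and f''(x*) = −16n/x*^2 = −5^2/(16n). Laplace's method (interior maximum) gives
  I(n) ~ e^(f(x*)) · sqrt(2π / |f''(x*)|)
        = exp(16n ln(16n/5) − 16n) · sqrt(2π · 16n / 5^2)
        = (16n/5)^(16n) e^(−16n) · sqrt(2π·16n) / 5
        = (sqrt(2π·16n) / 5) · (16n/(5e))^(16n).
This matches Γ(16n+1)/5^(16n+1) with Stirling applied to Γ.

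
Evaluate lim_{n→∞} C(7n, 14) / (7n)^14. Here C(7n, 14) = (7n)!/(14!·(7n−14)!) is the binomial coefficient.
lim = 1/14! = 1/87178291200

With N = 7n → ∞: C(N, 14) / N^14 = [N(N−1)…(N−13)] / (14! · N^14) = (1/14!) · 1 · (1 − 1/(7n)) · … · (1 − 13/(7n)). Each factor → 1 as N → ∞, so the limit is 1/14! = 1/87178291200.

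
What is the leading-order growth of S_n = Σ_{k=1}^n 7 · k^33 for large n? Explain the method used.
S_n ~ 7 · n^34 / 34

By integral comparison (Euler-Maclaurin), Σ_{k=1}^n 7 · k^33 = 7 · ∫_0^n x^33 dx + O(n^33) = 7 · n^34/34 + O(n^33). (Equivalently, Faulhaber's formula gives the same leading term.)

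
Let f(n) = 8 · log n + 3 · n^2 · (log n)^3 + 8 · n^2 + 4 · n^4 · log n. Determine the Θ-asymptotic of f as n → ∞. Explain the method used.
f(n) ∈ Θ(n^4 · log n)

Compare the terms by growth order. For large n, n^a · (log n)^b dominates n^a' · (log n)^b' iff a > a', or (a = a' and b > b'). Ranking the 4 terms shows the dominant one is 4 · n^4 · log n. Hence f(n) ∈ Θ(n^4 · log n).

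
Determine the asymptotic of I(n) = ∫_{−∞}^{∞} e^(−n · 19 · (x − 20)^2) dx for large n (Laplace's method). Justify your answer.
I(n) = sqrt(π/(19n))

Here φ(x) = 19 · (x − 20)^2 has its unique minimum at x* = 20 with φ(x*) = 0 and φ''(x*) = 38. Laplace's method gives
  I(n) ~ e^(−n φ(x*)) · sqrt(2π / (n · φ''(x*))) = sqrt(2π / (38n)) = sqrt(π/(19n)).
This is exact: substituting u = (x − 20)·sqrt(19n) gives I(n) = (1/sqrt(19n)) ∫_{−∞}^{∞} e^(−u^2) du = sqrt(π/(19n)).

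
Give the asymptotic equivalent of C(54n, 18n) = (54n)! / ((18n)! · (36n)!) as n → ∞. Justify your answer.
C(54n, 18n) ~ (27/4)^(18n) · sqrt(3/(4π·18n))

Write N = 18n. Apply Stirling to each factorial:
  (3N)! ~ sqrt(2π·3N) · (3N/e)^(3N),
  N! ~ sqrt(2π N) · (N/e)^N,
  (2N)! ~ sqrt(2π·2N) · (2N/e)^(2N).
The exponential factors combine to (3N)^(3N) / (N^N · (2N)^(2N)) = 3^(3N)/2^(2N) = (3^3/2^2)^N = (27/4)^N.
The square-root prefactors combine to sqrt(2π·3N) / (sqrt(2π N)·sqrt(2π·2N)) = sqrt(3 / (2π·2·N)) = sqrt(3/(4π·18n)).
Substituting N = 18n: C(54n, 18n) ~ (27/4)^(18n) · sqrt(3/(4π·18n)).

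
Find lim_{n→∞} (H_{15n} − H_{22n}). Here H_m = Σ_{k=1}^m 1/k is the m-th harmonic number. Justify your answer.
lim = ln(15/22)

Euler-Maclaurin gives H_m = ln m + γ + 1/(2m) + O(1/m^2). The γ and O(1/m) terms cancel in the difference:
  H_{15n} − H_{22n} = ln(15n) − ln(22n) + O(1/n) = ln(15/22) + O(1/n).
Hence the limit is ln(15/22).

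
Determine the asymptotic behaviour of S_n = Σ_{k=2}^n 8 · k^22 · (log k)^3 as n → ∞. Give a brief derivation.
S_n ~ 8 · n^23 · (log n)^3 / 23

By integral comparison, S_n = ∫_1^n 8 · x^22 · (log x)^3 dx + O(n^22 · (log n)^3). For the integral, the leading term of ∫_1^n x^22 (log x)^3 dx is n^23/23 · (log n)^3 (by repeated integration by parts; each step lowers the log-exponent and produces a relatively O(1/log n) correction). Hence S_n ~ 8 · n^23 · (log n)^3 / 23.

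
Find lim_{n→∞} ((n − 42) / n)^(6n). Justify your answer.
lim = e^(−252)

Rewrite as (1 − 42/n)^(6n). By the standard limit (1 + x/n)^n → e^x, we have (1 − 42/n)^n → e^(−42), and raising to the 6th power gives e^(−252).
More precisely, ln[(1 − 42/n)^(6n)] = 6n · ln(1 − 42/n) = 6n · (-42/n + O(1/n^2)) = -252 + O(1/n) → -252.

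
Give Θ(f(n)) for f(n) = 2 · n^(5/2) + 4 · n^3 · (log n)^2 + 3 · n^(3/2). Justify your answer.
f(n) ∈ Θ(n^3 · (log n)^2)

Compare the terms by growth order. For large n, n^a · (log n)^b dominates n^a' · (log n)^b' iff a > a', or (a = a' and b > b'). Ranking the 3 terms shows the dominant one is 4 · n^3 · (log n)^2. Hence f(n) ∈ Θ(n^3 · (log n)^2).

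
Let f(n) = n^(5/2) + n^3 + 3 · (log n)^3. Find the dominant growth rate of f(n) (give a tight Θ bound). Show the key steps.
f(n) ∈ Θ(n^3)

Compare the terms by growth order. For large n, n^a · (log n)^b dominates n^a' · (log n)^b' iff a > a', or (a = a' and b > b'). Ranking the 3 terms shows the dominant one is n^3. Hence f(n) ∈ Θ(n^3).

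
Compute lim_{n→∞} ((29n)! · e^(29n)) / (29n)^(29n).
lim = ∞

Stirling: (29n)! ~ sqrt(2π·29n) · (29n/e)^(29n). Hence
  (29n)! · e^(29n) / (29n)^(29n) ~ sqrt(2π·29n) = sqrt(2π·29) · sqrt(n) → ∞.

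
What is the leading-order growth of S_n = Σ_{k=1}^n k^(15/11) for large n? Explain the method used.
S_n ~ (11/26) · n^(26/11)

Integral comparison: Σ_{k=1}^n k^(15/11) = ∫_0^n x^(15/11) dx + O(n^(15/11)). The integral is n^(1 + 15/11) / (1 + 15/11) = n^((15+11)/11) / ((15+11)/11) = (11/26) · n^(26/11).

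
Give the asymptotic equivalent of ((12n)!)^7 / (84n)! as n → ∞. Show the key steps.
((12n)!)^7/(84n)! ~ ((2π·12n)^(6/2) / sqrt(7)) · 7^(−7·12n)  →  0

Write N = 12n. Stirling: N! ~ sqrt(2π N)(N/e)^N and (7N)! ~ sqrt(2π·7N)·(7N/e)^(7N).
  (N!)^7/(7N)! ~ (2π N)^(7/2) (N/e)^(7N) / [sqrt(2π·7N) (7N/e)^(7N)]
     = (2π N)^(7/2) / sqrt(2π·7N) · (N/(7N))^(7N)
     = (2π N)^((7−1)/2) / sqrt(7) · 7^(−7N).
Since 7^7 > 1, the factor 7^(−7N) decays exponentially, so the ratio → 0. Substituting N = 12n gives the stated form.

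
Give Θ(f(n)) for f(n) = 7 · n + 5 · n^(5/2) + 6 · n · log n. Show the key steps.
f(n) ∈ Θ(n^(5/2))

Compare the terms by growth order. For large n, n^a · (log n)^b dominates n^a' · (log n)^b' iff a > a', or (a = a' and b > b'). Ranking the 3 terms shows the dominant one is 5 · n^(5/2). Hence f(n) ∈ Θ(n^(5/2)).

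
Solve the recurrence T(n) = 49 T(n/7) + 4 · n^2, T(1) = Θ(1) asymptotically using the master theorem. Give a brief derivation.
T(n) = Θ(n^2 log n)

log_7 49 = 2, and f(n) = 4 · n^2 = Θ(n^(log_7 49)). This is Case 2 of the master theorem: T(n) = Θ(f(n) · log n) = Θ(n^2 log n).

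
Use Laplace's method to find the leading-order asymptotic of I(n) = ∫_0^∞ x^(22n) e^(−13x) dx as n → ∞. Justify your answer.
I(n) ~ (sqrt(2π·22n) / 13) · (22n/(13e))^(22n)

Write the integrand as exp(22n ln x − 13x) and set f(x) = 22n ln x − 13x. Then f'(x) = 22n/x − 13 = 0 at x* = 22n/13, and f''(x*) = −22n/x*^2 = −13^2/(22n). Laplace's method (interior maximum) gives
  I(n) ~ e^(f(x*)) · sqrt(2π / |f''(x*)|)
        = exp(22n ln(22n/13) − 22n) · sqrt(2π · 22n / 13^2)
        = (22n/13)^(22n) e^(−22n) · sqrt(2π·22n) / 13
        = (sqrt(2π·22n) / 13) · (22n/(13e))^(22n).
This matches Γ(22n+1)/13^(22n+1) with Stirling applied to Γ.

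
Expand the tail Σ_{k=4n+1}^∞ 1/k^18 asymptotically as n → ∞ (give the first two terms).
Σ_{k>4n} 1/k^18 = 1/(17 · (4n)^17) − 1/(2 · (4n)^18) + O(1/(4n)^19)

Compare to the integral: ∫_{4n}^∞ x^(−18) dx = [−x^(−17)/17]_{4n}^∞ = 1/((18−1)·(4n)^17). The Euler-Maclaurin correction adds −f(4n)/2 = −1/(2·(4n)^18). Euler-Maclaurin then gives
  Σ_{k>4n} 1/k^18 = ∫_{4n}^∞ dx/x^18 − 1/(2·(4n)^18) + O(1/(4n)^19).
(Equivalently this is ζ(18) − Σ_{k≤4n} 1/k^18.)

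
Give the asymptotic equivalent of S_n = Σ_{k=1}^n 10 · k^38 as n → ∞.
S_n ~ 10 · n^39 / 39

By integral comparison (Euler-Maclaurin), Σ_{k=1}^n 10 · k^38 = 10 · ∫_0^n x^38 dx + O(n^38) = 10 · n^39/39 + O(n^38). (Equivalently, Faulhaber's formula gives the same leading term.)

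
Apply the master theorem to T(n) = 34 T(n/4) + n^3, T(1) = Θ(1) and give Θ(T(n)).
T(n) = Θ(n^3)

log_4 34 ≈ 2.544. f(n) = n^3 dominates n^(log_4 34) since 3 > 2.544, and the regularity condition a·f(n/b) = 34·(n/4)^3 = (34/64)·n^3 ≤ c·f(n) holds with c = 34/64 ≈ 0.531 < 1. So this is Case 3: T(n) = Θ(f(n)) = Θ(n^3).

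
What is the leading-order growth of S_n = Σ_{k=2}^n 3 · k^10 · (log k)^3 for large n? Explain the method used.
S_n ~ 3 · n^11 · (log n)^3 / 11

By integral comparison, S_n = ∫_1^n 3 · x^10 · (log x)^3 dx + O(n^10 · (log n)^3). For the integral, the leading term of ∫_1^n x^10 (log x)^3 dx is n^11/11 · (log n)^3 (by repeated integration by parts; each step lowers the log-exponent and produces a relatively O(1/log n) correction). Hence S_n ~ 3 · n^11 · (log n)^3 / 11.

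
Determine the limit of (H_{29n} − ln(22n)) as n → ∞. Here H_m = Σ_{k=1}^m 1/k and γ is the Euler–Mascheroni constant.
lim = ln(29/22) + γ

By Euler-Maclaurin, H_m = ln m + γ + O(1/m). So
  H_{29n} − ln(22n) = ln(29n) + γ − ln(22n) + O(1/n)
                       = ln(29/22) + γ + O(1/n).
Hence the limit is ln(29/22) + γ.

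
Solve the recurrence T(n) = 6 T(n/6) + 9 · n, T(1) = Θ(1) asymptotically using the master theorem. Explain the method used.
T(n) = Θ(n log n)

log_6 6 = 1, and f(n) = 9 · n = Θ(n^(log_6 6)). This is Case 2 of the master theorem: T(n) = Θ(f(n) · log n) = Θ(n log n).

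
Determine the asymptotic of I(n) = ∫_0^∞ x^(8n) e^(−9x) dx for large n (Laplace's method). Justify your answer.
I(n) ~ (sqrt(2π·8n) / 9) · (8n/(9e))^(8n)

Write the integrand as exp(8n ln x − 9x) and set f(x) = 8n ln x − 9x. Then f'(x) = 8n/x − 9 = 0 at x* = 8n/9, and f''(x*) = −8n/x*^2 = −9^2/(8n). Laplace's method (interior maximum) gives
  I(n) ~ e^(f(x*)) · sqrt(2π / |f''(x*)|)
        = exp(8n ln(8n/9) − 8n) · sqrt(2π · 8n / 9^2)
        = (8n/9)^(8n) e^(−8n) · sqrt(2π·8n) / 9
        = (sqrt(2π·8n) / 9) · (8n/(9e))^(8n).
This matches Γ(8n+1)/9^(8n+1) with Stirling applied to Γ.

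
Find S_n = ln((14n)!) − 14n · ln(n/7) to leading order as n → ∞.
S_n ~ 14n · (ln 98 − 1) + O(ln n)

Stirling: ln((14n)!) = 14n ln(14n) − 14n + O(ln n).
  S_n = 14n ln(14n) − 14n − 14n ln(n/7) + O(ln n)
      = 14n ln(14n) − 14n ln n + 14n ln 7 − 14n + O(ln n)
      = 14n ln 14 + 14n ln 7 − 14n + O(ln n)
      = 14n (ln 98 − 1) + O(ln n).
Numerically ln(98) − 1 ≈ 3.5850.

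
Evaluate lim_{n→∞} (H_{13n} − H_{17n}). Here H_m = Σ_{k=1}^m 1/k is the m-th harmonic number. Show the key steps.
lim = ln(13/17)

Euler-Maclaurin gives H_m = ln m + γ + 1/(2m) + O(1/m^2). The γ and O(1/m) terms cancel in the difference:
  H_{13n} − H_{17n} = ln(13n) − ln(17n) + O(1/n) = ln(13/17) + O(1/n).
Hence the limit is ln(13/17).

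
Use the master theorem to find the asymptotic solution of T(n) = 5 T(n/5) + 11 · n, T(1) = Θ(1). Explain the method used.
T(n) = Θ(n log n)

log_5 5 = 1, and f(n) = 11 · n = Θ(n^(log_5 5)). This is Case 2 of the master theorem: T(n) = Θ(f(n) · log n) = Θ(n log n).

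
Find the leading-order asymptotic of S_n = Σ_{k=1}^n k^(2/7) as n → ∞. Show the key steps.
S_n ~ (7/9) · n^(9/7)

Integral comparison: Σ_{k=1}^n k^(2/7) = ∫_0^n x^(2/7) dx + O(n^(2/7)). The integral is n^(1 + 2/7) / (1 + 2/7) = n^((2+7)/7) / ((2+7)/7) = (7/9) · n^(9/7).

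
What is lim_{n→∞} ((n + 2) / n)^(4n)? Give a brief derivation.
lim = e^8

Rewrite as (1 + 2/n)^(4n). By the standard limit (1 + x/n)^n → e^x, we have (1 + 2/n)^n → e^2, and raising to the 4th power gives e^8.
More precisely, ln[(1 + 2/n)^(4n)] = 4n · ln(1 + 2/n) = 4n · (2/n + O(1/n^2)) = 8 + O(1/n) → 8.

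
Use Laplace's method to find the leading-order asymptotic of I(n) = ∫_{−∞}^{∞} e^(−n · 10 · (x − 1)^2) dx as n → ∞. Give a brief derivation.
I(n) = sqrt(π/(10n))

Here φ(x) = 10 · (x − 1)^2 has its unique minimum at x* = 1 with φ(x*) = 0 and φ''(x*) = 20. Laplace's method gives
  I(n) ~ e^(−n φ(x*)) · sqrt(2π / (n · φ''(x*))) = sqrt(2π / (20n)) = sqrt(π/(10n)).
This is exact: substituting u = (x − 1)·sqrt(10n) gives I(n) = (1/sqrt(10n)) ∫_{−∞}^{∞} e^(−u^2) du = sqrt(π/(10n)).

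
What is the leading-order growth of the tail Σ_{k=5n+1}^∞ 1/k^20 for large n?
Σ_{k>5n} 1/k^20 ~ 1/(19 · (5n)^19)

Compare to the integral: ∫_{5n}^∞ x^(−20) dx = [−x^(−19)/19]_{5n}^∞ = 1/((20−1)·(5n)^19). Euler-Maclaurin then gives
  Σ_{k>5n} 1/k^20 = ∫_{5n}^∞ dx/x^20 − 1/(2·(5n)^20) + O(1/(5n)^21).
(Equivalently this is ζ(20) − Σ_{k≤5n} 1/k^20.)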